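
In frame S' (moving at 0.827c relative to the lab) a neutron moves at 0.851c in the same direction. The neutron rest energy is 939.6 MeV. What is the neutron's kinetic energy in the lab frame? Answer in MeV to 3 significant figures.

K ≈ 4480 MeV

u_lab = (0.851 + 0.827)/(1 + 0.851×0.827) = 0.984871
γ = 1/√(1 − 0.984871²) = 5.7706
K = (γ − 1)m₀c² = (5.7706 − 1) × 939.6 = 4.7706 × 939.6 = 4480 MeV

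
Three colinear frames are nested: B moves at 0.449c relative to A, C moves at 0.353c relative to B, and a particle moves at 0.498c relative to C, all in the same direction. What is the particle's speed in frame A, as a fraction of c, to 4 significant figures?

u ≈ 0.8851c

Compose boost 2: (0.353 + 0.449)/(1 + 0.353×0.449) = 0.8020/1.15850 = 0.692276
Compose boost 3: (0.498 + 0.692276)/(1 + 0.498×0.692276) = 1.19028/1.34475 = 0.8851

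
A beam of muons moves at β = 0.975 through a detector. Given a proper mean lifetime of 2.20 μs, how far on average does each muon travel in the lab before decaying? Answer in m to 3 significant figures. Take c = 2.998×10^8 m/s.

γ = 1/√(1 − 0.975²) = 4.5004
Dilated lifetime: Δt = γτ₀ = 4.5004 × 2.20 μs = 9.9008 μs
d = vΔt = 0.975c × 9.9008 μs = 2.9230×10^8 m/s × 9.9008×10^-6 s = 2890 m

d ≈ 2890 m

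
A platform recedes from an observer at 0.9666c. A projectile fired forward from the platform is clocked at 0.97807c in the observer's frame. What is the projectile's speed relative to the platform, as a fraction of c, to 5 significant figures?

u' ≈ 0.21008c

Inverse velocity addition: u' = (u − v)/(1 − uv/c²)
= (0.97807 − 0.9666)/(1 − 0.97807×0.9666) = 0.011470/0.05459754 = 0.21008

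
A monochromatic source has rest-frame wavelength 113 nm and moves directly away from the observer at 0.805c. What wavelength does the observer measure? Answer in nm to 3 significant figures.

Relativistic Doppler: λ_obs = λ_src √((1+β)/(1−β))
= 113 × √(1.8050/0.19500) = 113 × 3.0424 = 344 nm

λ_obs ≈ 344 nm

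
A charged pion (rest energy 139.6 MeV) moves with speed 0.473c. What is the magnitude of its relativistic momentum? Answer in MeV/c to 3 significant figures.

p ≈ 74.9 MeV/c

γ = 1/√(1 − 0.473²) = 1.1350
p = γβm₀c = 1.1350 × 0.473 × 139.6 MeV/c = 74.9 MeV/c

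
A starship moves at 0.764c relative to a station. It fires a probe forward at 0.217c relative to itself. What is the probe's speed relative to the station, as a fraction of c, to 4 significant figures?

u ≈ 0.8415c

Relativistic velocity addition: u = (u' + v)/(1 + u'v/c²)
= (0.217 + 0.764)/(1 + 0.217×0.764) = 0.9810/1.16579 = 0.8415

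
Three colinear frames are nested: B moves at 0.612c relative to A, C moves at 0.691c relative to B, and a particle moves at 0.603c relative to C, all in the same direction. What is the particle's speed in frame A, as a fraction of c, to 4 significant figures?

Compose boost 2: (0.691 + 0.612)/(1 + 0.691×0.612) = 1.303/1.42289 = 0.915741
Compose boost 3: (0.603 + 0.915741)/(1 + 0.603×0.915741) = 1.51874/1.55219 = 0.9784

u ≈ 0.9784c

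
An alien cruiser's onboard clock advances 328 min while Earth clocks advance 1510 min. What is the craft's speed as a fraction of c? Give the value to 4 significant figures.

γ = Δt/τ₀ = 1510/328 = 4.60366
β = √(1 − 1/γ²) = √(1 − 1/4.60366²) = 0.9761

β ≈ 0.9761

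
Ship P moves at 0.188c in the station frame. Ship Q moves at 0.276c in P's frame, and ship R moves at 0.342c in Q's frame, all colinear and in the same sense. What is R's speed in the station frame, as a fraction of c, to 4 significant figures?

Compose boost 2: (0.276 + 0.188)/(1 + 0.276×0.188) = 0.4640/1.05189 = 0.441112
Compose boost 3: (0.342 + 0.441112)/(1 + 0.342×0.441112) = 0.783112/1.15086 = 0.6805

u ≈ 0.6805c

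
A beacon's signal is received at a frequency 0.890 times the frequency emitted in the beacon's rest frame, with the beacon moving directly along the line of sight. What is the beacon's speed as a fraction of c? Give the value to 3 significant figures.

β ≈ 0.116

f_obs/f_src = √((1−β)/(1+β)) = 0.890  ⇒  (1−β)/(1+β) = 0.79210
β = |1 − D²|/(1 + D²) = |1 − 0.79210|/(1 + 0.79210) = 0.116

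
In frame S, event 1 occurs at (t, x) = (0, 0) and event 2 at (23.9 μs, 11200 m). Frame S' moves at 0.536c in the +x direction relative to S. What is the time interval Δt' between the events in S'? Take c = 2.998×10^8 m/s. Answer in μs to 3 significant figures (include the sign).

Δt' ≈ 4.59 μs

γ = 1/√(1 − 0.536²) = 1.1845
Δt' = γ(Δt − vΔx/c²) = 1.1845 × (23.9 μs − 0.536×11200 m / (2.998×10^8 m/s))
= 1.1845 × (3.8760 μs) = 4.59 μs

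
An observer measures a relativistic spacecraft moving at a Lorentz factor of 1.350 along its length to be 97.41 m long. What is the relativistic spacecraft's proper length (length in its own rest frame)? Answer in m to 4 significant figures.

γ = 1.350 (given)
L₀ = γL = 1.350 × 97.41 = 131.5 m

L₀ ≈ 131.5 m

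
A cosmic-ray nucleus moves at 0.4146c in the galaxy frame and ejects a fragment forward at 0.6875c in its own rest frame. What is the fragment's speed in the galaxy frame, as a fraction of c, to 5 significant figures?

Compose boost 2: (0.6875 + 0.4146)/(1 + 0.6875×0.4146) = 1.1021/1.285038 = 0.85764

u ≈ 0.85764c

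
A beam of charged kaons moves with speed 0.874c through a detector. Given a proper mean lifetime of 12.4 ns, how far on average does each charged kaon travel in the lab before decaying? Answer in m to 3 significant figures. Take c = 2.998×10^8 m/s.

γ = 1/√(1 − 0.874²) = 2.0579
Dilated lifetime: Δt = γτ₀ = 2.0579 × 12.4 ns = 25.518 ns
d = vΔt = 0.874c × 25.518 ns = 2.6203×10^8 m/s × 2.5518×10^-8 s = 6.69 m

d ≈ 6.69 m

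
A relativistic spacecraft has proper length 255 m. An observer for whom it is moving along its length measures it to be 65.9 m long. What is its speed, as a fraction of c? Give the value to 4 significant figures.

β ≈ 0.9660

γ = L₀/L = 255/65.9 = 3.86950
β = √(1 − 1/γ²) = 0.9660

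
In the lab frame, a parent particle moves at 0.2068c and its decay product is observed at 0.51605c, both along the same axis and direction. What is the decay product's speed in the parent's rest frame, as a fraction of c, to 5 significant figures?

Inverse velocity addition: u' = (u − v)/(1 − uv/c²)
= (0.51605 − 0.2068)/(1 − 0.51605×0.2068) = 0.30925/0.8932809 = 0.34620

u' ≈ 0.34620c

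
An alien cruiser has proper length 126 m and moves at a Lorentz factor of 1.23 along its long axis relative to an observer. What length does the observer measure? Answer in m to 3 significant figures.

L ≈ 102 m

γ = 1.23 (given)
Length contraction: L = L₀/γ = 126/1.23 = 102 m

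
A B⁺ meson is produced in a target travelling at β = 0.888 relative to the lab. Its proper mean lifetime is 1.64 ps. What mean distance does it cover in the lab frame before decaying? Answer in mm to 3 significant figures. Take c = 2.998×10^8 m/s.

d ≈ 0.949 mm

γ = 1/√(1 − 0.888²) = 2.1747
Dilated lifetime: Δt = γτ₀ = 2.1747 × 1.64 ps = 3.5664 ps
d = vΔt = 0.888c × 3.5664 ps = 2.6622×10^8 m/s × 3.5664×10^-12 s = 0.949 mm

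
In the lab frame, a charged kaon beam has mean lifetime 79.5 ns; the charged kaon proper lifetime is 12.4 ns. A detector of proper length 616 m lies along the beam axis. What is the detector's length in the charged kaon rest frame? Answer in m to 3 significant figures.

Time dilation ⇒ γ = Δt/τ₀ = 79.5/12.4 = 6.4113
Length contraction: L = L₀/γ = 616/6.4113 = 96.1 m

L ≈ 96.1 m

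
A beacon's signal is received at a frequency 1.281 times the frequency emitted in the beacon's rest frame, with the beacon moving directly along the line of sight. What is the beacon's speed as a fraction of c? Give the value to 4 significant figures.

f_obs/f_src = √((1+β)/(1−β)) = 1.281  ⇒  (1+β)/(1−β) = 1.64096
β = |1 − D²|/(1 + D²) = |1 − 1.64096|/(1 + 1.64096) = 0.2427

β ≈ 0.2427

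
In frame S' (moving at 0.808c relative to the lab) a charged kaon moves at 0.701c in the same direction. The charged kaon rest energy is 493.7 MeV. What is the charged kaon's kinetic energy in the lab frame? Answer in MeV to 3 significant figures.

K ≈ 1350 MeV

u_lab = (0.701 + 0.808)/(1 + 0.701×0.808) = 0.963351
γ = 1/√(1 − 0.963351²) = 3.7279
K = (γ − 1)m₀c² = (3.7279 − 1) × 493.7 = 2.7279 × 493.7 = 1350 MeV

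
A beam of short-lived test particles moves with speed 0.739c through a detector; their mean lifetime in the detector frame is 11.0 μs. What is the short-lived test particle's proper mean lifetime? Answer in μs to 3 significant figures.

τ₀ ≈ 7.41 μs

γ = 1/√(1 − 0.739²) = 1.4843
Proper time: τ₀ = Δt/γ = 11.0/1.4843 = 7.41 μs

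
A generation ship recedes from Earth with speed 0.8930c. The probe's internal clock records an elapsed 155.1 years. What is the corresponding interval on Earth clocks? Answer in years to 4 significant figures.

γ = 1/√(1 − 0.8930²) = 2.22194
Time dilation: Δt = γτ₀ = 2.22194 × 155.1 years = 344.6 years

Δt ≈ 344.6 years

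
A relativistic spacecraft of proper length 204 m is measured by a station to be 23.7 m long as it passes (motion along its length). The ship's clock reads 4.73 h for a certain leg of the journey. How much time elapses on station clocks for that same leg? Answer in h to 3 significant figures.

Length contraction ⇒ γ = L₀/L = 204/23.7 = 8.6076
Time dilation: Δt = γτ₀ = 8.6076 × 4.73 h = 40.7 h

Δt ≈ 40.7 h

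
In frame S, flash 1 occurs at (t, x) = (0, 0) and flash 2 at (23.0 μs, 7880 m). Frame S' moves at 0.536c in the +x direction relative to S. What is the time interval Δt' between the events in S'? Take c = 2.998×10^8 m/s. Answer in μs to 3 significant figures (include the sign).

γ = 1/√(1 − 0.536²) = 1.1845
Δt' = γ(Δt − vΔx/c²) = 1.1845 × (23.0 μs − 0.536×7880 m / (2.998×10^8 m/s))
= 1.1845 × (8.9117 μs) = 10.6 μs

Δt' ≈ 10.6 μs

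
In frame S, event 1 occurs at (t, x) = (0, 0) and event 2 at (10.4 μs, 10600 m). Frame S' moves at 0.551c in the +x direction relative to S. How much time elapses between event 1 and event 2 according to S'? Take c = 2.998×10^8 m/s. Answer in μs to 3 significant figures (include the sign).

Δt' ≈ -10.9 μs

γ = 1/√(1 − 0.551²) = 1.1983
Δt' = γ(Δt − vΔx/c²) = 1.1983 × (10.4 μs − 0.551×10600 m / (2.998×10^8 m/s))
= 1.1983 × (-9.0817 μs) = -10.9 μs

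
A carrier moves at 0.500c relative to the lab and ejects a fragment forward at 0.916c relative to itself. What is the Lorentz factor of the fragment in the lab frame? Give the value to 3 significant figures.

γ ≈ 4.20

u_lab = (0.916 + 0.500)/(1 + 0.916×0.500) = 1.416/1.45800 = 0.971193
γ = 1/√(1 − 0.971193²) = 4.20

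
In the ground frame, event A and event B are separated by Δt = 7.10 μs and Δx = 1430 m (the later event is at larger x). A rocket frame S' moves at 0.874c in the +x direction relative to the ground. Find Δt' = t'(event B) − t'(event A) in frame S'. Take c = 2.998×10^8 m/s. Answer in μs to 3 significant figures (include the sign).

γ = 1/√(1 − 0.874²) = 2.0579
Δt' = γ(Δt − vΔx/c²) = 2.0579 × (7.10 μs − 0.874×1430 m / (2.998×10^8 m/s))
= 2.0579 × (2.9312 μs) = 6.03 μs

Δt' ≈ 6.03 μs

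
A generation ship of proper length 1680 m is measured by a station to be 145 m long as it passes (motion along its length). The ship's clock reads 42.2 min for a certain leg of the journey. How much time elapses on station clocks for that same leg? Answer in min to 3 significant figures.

Δt ≈ 489 min

Length contraction ⇒ γ = L₀/L = 1680/145 = 11.586
Time dilation: Δt = γτ₀ = 11.586 × 42.2 min = 489 min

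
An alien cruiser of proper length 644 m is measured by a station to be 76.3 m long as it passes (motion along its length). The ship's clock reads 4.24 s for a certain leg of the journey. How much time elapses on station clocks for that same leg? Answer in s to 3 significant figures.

Length contraction ⇒ γ = L₀/L = 644/76.3 = 8.4404
Time dilation: Δt = γτ₀ = 8.4404 × 4.24 s = 35.8 s

Δt ≈ 35.8 s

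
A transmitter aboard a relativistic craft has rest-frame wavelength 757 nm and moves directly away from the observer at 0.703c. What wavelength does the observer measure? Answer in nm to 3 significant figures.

λ_obs ≈ 1810 nm

Relativistic Doppler: λ_obs = λ_src √((1+β)/(1−β))
= 757 × √(1.7030/0.29700) = 757 × 2.3946 = 1810 nm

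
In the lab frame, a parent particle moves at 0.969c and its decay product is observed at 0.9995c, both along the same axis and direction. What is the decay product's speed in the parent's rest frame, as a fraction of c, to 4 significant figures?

Inverse velocity addition: u' = (u − v)/(1 − uv/c²)
= (0.9995 − 0.969)/(1 − 0.9995×0.969) = 0.03050/0.0314845 = 0.9687

u' ≈ 0.9687c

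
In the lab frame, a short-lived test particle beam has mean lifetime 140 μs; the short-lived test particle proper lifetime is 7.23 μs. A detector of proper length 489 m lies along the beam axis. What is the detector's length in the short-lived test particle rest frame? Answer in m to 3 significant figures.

L ≈ 25.3 m

Time dilation ⇒ γ = Δt/τ₀ = 140/7.23 = 19.364
Length contraction: L = L₀/γ = 489/19.364 = 25.3 m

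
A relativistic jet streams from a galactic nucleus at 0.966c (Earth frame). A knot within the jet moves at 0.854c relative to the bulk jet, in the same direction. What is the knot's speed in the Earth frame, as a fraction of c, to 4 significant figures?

Relativistic velocity addition: u = (u' + v)/(1 + u'v/c²)
= (0.854 + 0.966)/(1 + 0.854×0.966) = 1.820/1.82496 = 0.9973

u ≈ 0.9973c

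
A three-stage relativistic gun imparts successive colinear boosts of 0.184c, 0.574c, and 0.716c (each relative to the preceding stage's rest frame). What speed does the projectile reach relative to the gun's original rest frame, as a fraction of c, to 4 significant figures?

Compose boost 2: (0.574 + 0.184)/(1 + 0.574×0.184) = 0.7580/1.10562 = 0.685591
Compose boost 3: (0.716 + 0.685591)/(1 + 0.716×0.685591) = 1.40159/1.49088 = 0.9401

u ≈ 0.9401c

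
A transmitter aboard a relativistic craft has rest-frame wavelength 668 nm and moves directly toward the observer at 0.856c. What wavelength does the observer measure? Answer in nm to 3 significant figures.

Relativistic Doppler: λ_obs = λ_src √((1−β)/(1+β))
= 668 × √(0.14400/1.8560) = 668 × 0.27854 = 186 nm

λ_obs ≈ 186 nm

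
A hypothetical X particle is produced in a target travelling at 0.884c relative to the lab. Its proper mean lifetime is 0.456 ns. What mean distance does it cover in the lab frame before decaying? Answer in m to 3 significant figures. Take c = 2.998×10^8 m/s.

γ = 1/√(1 − 0.884²) = 2.1391
Dilated lifetime: Δt = γτ₀ = 2.1391 × 0.456 ns = 0.97543 ns
d = vΔt = 0.884c × 0.97543 ns = 2.6502×10^8 m/s × 9.7543×10^-10 s = 0.259 m

d ≈ 0.259 m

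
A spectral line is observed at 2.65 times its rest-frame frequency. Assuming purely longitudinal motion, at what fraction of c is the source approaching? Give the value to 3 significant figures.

f_obs/f_src = √((1+β)/(1−β)) = 2.65  ⇒  (1+β)/(1−β) = 7.0225
β = |1 − D²|/(1 + D²) = |1 − 7.0225|/(1 + 7.0225) = 0.751

β ≈ 0.751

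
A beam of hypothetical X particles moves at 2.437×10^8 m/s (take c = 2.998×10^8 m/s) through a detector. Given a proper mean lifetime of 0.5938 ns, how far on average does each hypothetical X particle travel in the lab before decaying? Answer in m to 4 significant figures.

d ≈ 0.2485 m

β = v/c = 2.437×10^8 / 2.998×10^8 = 0.812875
γ = 1/√(1 − 0.812875²) = 1.71692
Dilated lifetime: Δt = γτ₀ = 1.71692 × 0.5938 ns = 1.01951 ns
d = vΔt = 0.812875c × 1.01951 ns = 2.43700×10^8 m/s × 1.01951×10^-9 s = 0.2485 m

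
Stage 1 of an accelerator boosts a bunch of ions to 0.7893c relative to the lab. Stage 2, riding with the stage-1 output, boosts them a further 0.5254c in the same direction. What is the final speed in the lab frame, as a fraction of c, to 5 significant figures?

u ≈ 0.92931c

Compose boost 2: (0.5254 + 0.7893)/(1 + 0.5254×0.7893) = 1.3147/1.414698 = 0.92931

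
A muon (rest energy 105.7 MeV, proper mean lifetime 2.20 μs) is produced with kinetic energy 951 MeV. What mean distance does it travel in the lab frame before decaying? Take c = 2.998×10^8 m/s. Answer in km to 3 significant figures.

γ = 1 + K/(m₀c²) = 1 + 951/105.7 = 9.9972
β = √(1 − 1/γ²) = 0.99498
Dilated lifetime: γτ₀ = 9.9972 × 2.20 μs = 21.994 μs
d = βc·γτ₀ = 0.99498 × (2.998×10^8 m/s) × 2.1994×10^-5 s = 6.56 km

d ≈ 6.56 km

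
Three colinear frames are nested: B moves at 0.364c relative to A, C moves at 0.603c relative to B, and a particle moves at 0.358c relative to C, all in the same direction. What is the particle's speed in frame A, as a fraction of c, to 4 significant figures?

Compose boost 2: (0.603 + 0.364)/(1 + 0.603×0.364) = 0.9670/1.21949 = 0.792953
Compose boost 3: (0.358 + 0.792953)/(1 + 0.358×0.792953) = 1.15095/1.28388 = 0.8965

u ≈ 0.8965c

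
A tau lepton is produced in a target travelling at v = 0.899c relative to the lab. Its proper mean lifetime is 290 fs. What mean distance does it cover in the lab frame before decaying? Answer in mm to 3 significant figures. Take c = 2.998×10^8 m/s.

γ = 1/√(1 − 0.899²) = 2.2834
Dilated lifetime: Δt = γτ₀ = 2.2834 × 290 fs = 662.18 fs
d = vΔt = 0.899c × 662.18 fs = 2.6952×10^8 m/s × 6.6218×10^-13 s = 0.178 mm

d ≈ 0.178 mm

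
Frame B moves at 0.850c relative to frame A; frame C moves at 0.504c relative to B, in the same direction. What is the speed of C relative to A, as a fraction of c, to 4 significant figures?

u ≈ 0.9479c

Compose boost 2: (0.504 + 0.850)/(1 + 0.504×0.850) = 1.354/1.42840 = 0.9479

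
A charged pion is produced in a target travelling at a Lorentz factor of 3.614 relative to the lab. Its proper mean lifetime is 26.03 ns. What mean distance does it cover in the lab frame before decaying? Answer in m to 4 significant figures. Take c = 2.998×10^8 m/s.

d ≈ 27.10 m

β = √(1 − 1/γ²) = √(1 − 1/3.614²) = 0.960956
Dilated lifetime: Δt = γτ₀ = 3.614 × 26.03 ns = 94.0724 ns
d = vΔt = 0.960956c × 94.0724 ns = 2.88095×10^8 m/s × 9.40724×10^-8 s = 27.10 m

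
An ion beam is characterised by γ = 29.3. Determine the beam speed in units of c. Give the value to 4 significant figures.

β ≈ 0.9994

β = √(1 − 1/γ²) = √(1 − 1/29.3²) = √(0.998835) = 0.9994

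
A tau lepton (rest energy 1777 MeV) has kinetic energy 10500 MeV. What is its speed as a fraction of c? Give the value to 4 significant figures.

γ = 1 + K/(m₀c²) = 1 + 10500/1777 = 6.90884
β = √(1 − 1/γ²) = 0.9895

β ≈ 0.9895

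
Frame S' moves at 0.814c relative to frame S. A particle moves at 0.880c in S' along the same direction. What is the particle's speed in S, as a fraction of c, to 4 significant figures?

Relativistic velocity addition: u = (u' + v)/(1 + u'v/c²)
= (0.880 + 0.814)/(1 + 0.880×0.814) = 1.694/1.71632 = 0.9870

u ≈ 0.9870c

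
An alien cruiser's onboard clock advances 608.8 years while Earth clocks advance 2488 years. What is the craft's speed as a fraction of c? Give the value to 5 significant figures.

γ = Δt/τ₀ = 2488/608.8 = 4.086728
β = √(1 − 1/γ²) = √(1 − 1/4.086728²) = 0.96960

β ≈ 0.96960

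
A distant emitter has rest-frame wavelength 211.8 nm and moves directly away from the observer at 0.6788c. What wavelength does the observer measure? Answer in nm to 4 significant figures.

Relativistic Doppler: λ_obs = λ_src √((1+β)/(1−β))
= 211.8 × √(1.67880/0.321200) = 211.8 × 2.28619 = 484.2 nm

λ_obs ≈ 484.2 nm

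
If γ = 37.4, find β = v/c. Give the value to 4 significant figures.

β ≈ 0.9996

β = √(1 − 1/γ²) = √(1 − 1/37.4²) = √(0.999285) = 0.9996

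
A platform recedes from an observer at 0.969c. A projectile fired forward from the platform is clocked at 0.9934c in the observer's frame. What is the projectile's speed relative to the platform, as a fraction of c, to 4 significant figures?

Inverse velocity addition: u' = (u − v)/(1 − uv/c²)
= (0.9934 − 0.969)/(1 − 0.9934×0.969) = 0.02440/0.0373954 = 0.6525

u' ≈ 0.6525c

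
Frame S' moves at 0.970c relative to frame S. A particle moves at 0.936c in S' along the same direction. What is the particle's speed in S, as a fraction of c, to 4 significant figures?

u ≈ 0.9990c

Relativistic velocity addition: u = (u' + v)/(1 + u'v/c²)
= (0.936 + 0.970)/(1 + 0.936×0.970) = 1.906/1.90792 = 0.9990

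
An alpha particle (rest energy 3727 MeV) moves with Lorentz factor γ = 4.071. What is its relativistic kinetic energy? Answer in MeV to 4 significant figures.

γ = 4.071 (given)
K = (γ − 1)m₀c² = (4.071 − 1) × 3727 MeV = 3.07100 × 3727 MeV = 11450 MeV

K ≈ 11450 MeV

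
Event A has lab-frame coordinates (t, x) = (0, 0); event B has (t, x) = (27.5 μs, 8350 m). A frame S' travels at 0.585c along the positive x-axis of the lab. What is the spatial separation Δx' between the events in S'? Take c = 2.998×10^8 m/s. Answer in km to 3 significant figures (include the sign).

γ = 1/√(1 − 0.585²) = 1.2330
Δx' = γ(Δx − vΔt) = 1.2330 × (8350 m − 0.585×(2.998×10^8 m/s)×27.5×10^-6 s)
= 1.2330 × (3527.0 m) = 4.35 km

Δx' ≈ 4.35 km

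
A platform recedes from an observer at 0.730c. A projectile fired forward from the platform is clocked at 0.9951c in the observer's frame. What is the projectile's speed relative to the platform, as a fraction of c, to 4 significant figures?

Inverse velocity addition: u' = (u − v)/(1 − uv/c²)
= (0.9951 − 0.730)/(1 − 0.9951×0.730) = 0.2651/0.273577 = 0.9690

u' ≈ 0.9690c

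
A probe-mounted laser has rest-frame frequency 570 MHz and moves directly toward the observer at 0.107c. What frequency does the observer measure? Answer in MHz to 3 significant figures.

Relativistic Doppler: f_obs = f_src √((1+β)/(1−β))
= 570 × √(1.1070/0.89300) = 570 × 1.1134 = 635 MHz

f_obs ≈ 635 MHz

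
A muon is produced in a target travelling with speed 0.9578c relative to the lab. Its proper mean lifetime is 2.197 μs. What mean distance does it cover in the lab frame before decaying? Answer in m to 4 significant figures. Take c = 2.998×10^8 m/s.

γ = 1/√(1 − 0.9578²) = 3.47904
Dilated lifetime: Δt = γτ₀ = 3.47904 × 2.197 μs = 7.64345 μs
d = vΔt = 0.9578c × 7.64345 μs = 2.87148×10^8 m/s × 7.64345×10^-6 s = 2195 m

d ≈ 2195 m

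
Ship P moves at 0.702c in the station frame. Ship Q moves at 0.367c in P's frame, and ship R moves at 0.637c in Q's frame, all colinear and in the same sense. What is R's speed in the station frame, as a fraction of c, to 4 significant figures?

u ≈ 0.9647c

Compose boost 2: (0.367 + 0.702)/(1 + 0.367×0.702) = 1.069/1.25763 = 0.850009
Compose boost 3: (0.637 + 0.850009)/(1 + 0.637×0.850009) = 1.48701/1.54146 = 0.9647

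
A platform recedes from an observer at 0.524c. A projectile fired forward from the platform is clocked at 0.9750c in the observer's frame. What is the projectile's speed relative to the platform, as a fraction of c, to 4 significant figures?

Inverse velocity addition: u' = (u − v)/(1 − uv/c²)
= (0.9750 − 0.524)/(1 − 0.9750×0.524) = 0.4510/0.489100 = 0.9221

u' ≈ 0.9221c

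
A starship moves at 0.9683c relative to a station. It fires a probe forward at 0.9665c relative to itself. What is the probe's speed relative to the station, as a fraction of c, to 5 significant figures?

Relativistic velocity addition: u = (u' + v)/(1 + u'v/c²)
= (0.9665 + 0.9683)/(1 + 0.9665×0.9683) = 1.9348/1.935862 = 0.99945

u ≈ 0.99945c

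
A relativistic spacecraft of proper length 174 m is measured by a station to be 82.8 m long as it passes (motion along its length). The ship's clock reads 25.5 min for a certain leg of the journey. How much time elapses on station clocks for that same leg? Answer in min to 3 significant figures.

Length contraction ⇒ γ = L₀/L = 174/82.8 = 2.1014
Time dilation: Δt = γτ₀ = 2.1014 × 25.5 min = 53.6 min

Δt ≈ 53.6 min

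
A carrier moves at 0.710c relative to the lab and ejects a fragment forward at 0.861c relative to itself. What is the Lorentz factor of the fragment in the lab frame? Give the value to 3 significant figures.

γ ≈ 4.50

u_lab = (0.861 + 0.710)/(1 + 0.861×0.710) = 1.571/1.61131 = 0.974983
γ = 1/√(1 − 0.974983²) = 4.50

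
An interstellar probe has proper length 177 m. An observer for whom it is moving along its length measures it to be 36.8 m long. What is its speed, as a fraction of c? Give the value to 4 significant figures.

β ≈ 0.9781

γ = L₀/L = 177/36.8 = 4.80978
β = √(1 − 1/γ²) = 0.9781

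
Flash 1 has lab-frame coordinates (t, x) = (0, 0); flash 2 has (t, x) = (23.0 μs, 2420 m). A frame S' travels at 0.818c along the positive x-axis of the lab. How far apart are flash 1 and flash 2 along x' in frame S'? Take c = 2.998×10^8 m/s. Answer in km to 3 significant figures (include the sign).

γ = 1/√(1 − 0.818²) = 1.7385
Δx' = γ(Δx − vΔt) = 1.7385 × (2420 m − 0.818×(2.998×10^8 m/s)×23.0×10^-6 s)
= 1.7385 × (-3220.4 m) = -5.60 km

Δx' ≈ -5.60 km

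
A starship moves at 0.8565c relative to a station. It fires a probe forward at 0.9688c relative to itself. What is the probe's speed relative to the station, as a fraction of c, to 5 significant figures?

u ≈ 0.99755c

Relativistic velocity addition: u = (u' + v)/(1 + u'v/c²)
= (0.9688 + 0.8565)/(1 + 0.9688×0.8565) = 1.8253/1.829777 = 0.99755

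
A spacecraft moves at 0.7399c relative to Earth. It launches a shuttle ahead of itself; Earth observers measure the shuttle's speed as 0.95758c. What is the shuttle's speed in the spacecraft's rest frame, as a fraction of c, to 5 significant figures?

u' ≈ 0.74679c

Inverse velocity addition: u' = (u − v)/(1 − uv/c²)
= (0.95758 − 0.7399)/(1 − 0.95758×0.7399) = 0.21768/0.2914866 = 0.74679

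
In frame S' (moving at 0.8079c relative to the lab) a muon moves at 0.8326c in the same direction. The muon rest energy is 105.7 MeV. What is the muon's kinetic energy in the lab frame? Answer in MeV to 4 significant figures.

K ≈ 436.0 MeV

u_lab = (0.8326 + 0.8079)/(1 + 0.8326×0.8079) = 0.9807746
γ = 1/√(1 − 0.9807746²) = 5.12442
K = (γ − 1)m₀c² = (5.12442 − 1) × 105.7 = 4.12442 × 105.7 = 436.0 MeV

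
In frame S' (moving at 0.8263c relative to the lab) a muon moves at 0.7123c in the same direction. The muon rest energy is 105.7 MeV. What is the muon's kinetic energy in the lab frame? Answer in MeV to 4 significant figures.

u_lab = (0.7123 + 0.8263)/(1 + 0.7123×0.8263) = 0.9685419
γ = 1/√(1 − 0.9685419²) = 4.01848
K = (γ − 1)m₀c² = (4.01848 − 1) × 105.7 = 3.01848 × 105.7 = 319.1 MeV

K ≈ 319.1 MeV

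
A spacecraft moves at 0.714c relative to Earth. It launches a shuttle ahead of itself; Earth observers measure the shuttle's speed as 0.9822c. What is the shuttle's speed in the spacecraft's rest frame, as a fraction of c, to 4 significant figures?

Inverse velocity addition: u' = (u − v)/(1 − uv/c²)
= (0.9822 − 0.714)/(1 − 0.9822×0.714) = 0.2682/0.298709 = 0.8979

u' ≈ 0.8979c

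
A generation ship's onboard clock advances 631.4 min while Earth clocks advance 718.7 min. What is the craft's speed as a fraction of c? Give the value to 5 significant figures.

β ≈ 0.47769

γ = Δt/τ₀ = 718.7/631.4 = 1.138264
β = √(1 − 1/γ²) = √(1 − 1/1.138264²) = 0.47769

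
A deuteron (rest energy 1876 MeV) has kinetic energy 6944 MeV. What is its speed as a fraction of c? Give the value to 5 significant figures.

γ = 1 + K/(m₀c²) = 1 + 6944/1876 = 4.701493
β = √(1 − 1/γ²) = 0.97712

β ≈ 0.97712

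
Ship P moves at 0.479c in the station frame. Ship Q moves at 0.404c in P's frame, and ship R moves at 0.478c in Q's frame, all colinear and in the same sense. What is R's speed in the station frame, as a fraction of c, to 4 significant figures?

Compose boost 2: (0.404 + 0.479)/(1 + 0.404×0.479) = 0.8830/1.19352 = 0.739831
Compose boost 3: (0.478 + 0.739831)/(1 + 0.478×0.739831) = 1.21783/1.35364 = 0.8997

u ≈ 0.8997c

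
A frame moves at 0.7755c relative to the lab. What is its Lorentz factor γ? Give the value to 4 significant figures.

γ = 1/√(1 − β²) = 1/√(1 − 0.7755²) = 1/√(0.398600) = 1.584

γ ≈ 1.584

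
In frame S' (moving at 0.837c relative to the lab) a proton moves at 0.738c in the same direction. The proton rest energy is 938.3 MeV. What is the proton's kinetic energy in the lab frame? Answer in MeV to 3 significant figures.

K ≈ 3170 MeV

u_lab = (0.738 + 0.837)/(1 + 0.738×0.837) = 0.973601
γ = 1/√(1 − 0.973601²) = 4.3810
K = (γ − 1)m₀c² = (4.3810 − 1) × 938.3 = 3.3810 × 938.3 = 3170 MeV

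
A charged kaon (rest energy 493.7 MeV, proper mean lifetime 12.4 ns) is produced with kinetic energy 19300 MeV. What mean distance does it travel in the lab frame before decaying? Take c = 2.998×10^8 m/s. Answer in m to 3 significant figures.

d ≈ 149 m

γ = 1 + K/(m₀c²) = 1 + 19300/493.7 = 40.093
β = √(1 − 1/γ²) = 0.99969
Dilated lifetime: γτ₀ = 40.093 × 12.4 ns = 497.15 ns
d = βc·γτ₀ = 0.99969 × (2.998×10^8 m/s) × 4.9715×10^-7 s = 149 m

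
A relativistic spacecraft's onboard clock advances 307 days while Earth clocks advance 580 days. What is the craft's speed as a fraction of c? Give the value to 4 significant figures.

γ = Δt/τ₀ = 580/307 = 1.88925
β = √(1 − 1/γ²) = √(1 − 1/1.88925²) = 0.8484

β ≈ 0.8484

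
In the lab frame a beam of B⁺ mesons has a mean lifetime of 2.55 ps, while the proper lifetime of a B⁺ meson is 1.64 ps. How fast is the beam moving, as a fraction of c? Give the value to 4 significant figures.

β ≈ 0.7658

γ = Δt/τ₀ = 2.55/1.64 = 1.55488
β = √(1 − 1/γ²) = √(1 − 1/1.55488²) = 0.7658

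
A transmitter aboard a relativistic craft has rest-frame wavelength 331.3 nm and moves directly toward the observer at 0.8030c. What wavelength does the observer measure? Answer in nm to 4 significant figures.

λ_obs ≈ 109.5 nm

Relativistic Doppler: λ_obs = λ_src √((1−β)/(1+β))
= 331.3 × √(0.197000/1.80300) = 331.3 × 0.330549 = 109.5 nm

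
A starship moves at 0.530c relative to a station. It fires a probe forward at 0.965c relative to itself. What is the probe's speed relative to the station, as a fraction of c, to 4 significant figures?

Relativistic velocity addition: u = (u' + v)/(1 + u'v/c²)
= (0.965 + 0.530)/(1 + 0.965×0.530) = 1.495/1.51145 = 0.9891

u ≈ 0.9891c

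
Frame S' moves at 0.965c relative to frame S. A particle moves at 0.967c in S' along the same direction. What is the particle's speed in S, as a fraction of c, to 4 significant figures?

Relativistic velocity addition: u = (u' + v)/(1 + u'v/c²)
= (0.967 + 0.965)/(1 + 0.967×0.965) = 1.932/1.93315 = 0.9994

u ≈ 0.9994c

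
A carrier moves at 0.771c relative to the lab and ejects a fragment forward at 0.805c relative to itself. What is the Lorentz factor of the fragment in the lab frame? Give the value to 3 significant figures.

γ ≈ 4.29

u_lab = (0.805 + 0.771)/(1 + 0.805×0.771) = 1.576/1.62066 = 0.972446
γ = 1/√(1 − 0.972446²) = 4.29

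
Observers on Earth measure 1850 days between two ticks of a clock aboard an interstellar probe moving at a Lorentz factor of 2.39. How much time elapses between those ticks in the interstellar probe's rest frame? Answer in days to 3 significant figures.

γ = 2.39 (given)
Proper time: τ₀ = Δt/γ = 1850/2.39 = 774 days

τ₀ ≈ 774 days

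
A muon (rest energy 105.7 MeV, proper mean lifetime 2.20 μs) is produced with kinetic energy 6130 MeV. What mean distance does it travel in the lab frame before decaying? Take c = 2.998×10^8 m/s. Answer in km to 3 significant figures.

γ = 1 + K/(m₀c²) = 1 + 6130/105.7 = 58.994
β = √(1 − 1/γ²) = 0.99986
Dilated lifetime: γτ₀ = 58.994 × 2.20 μs = 129.79 μs
d = βc·γτ₀ = 0.99986 × (2.998×10^8 m/s) × 0.00012979 s = 38.9 km

d ≈ 38.9 km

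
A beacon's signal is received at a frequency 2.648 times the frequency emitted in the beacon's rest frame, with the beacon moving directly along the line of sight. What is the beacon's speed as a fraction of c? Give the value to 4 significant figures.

f_obs/f_src = √((1+β)/(1−β)) = 2.648  ⇒  (1+β)/(1−β) = 7.01190
β = |1 − D²|/(1 + D²) = |1 − 7.01190|/(1 + 7.01190) = 0.7504

β ≈ 0.7504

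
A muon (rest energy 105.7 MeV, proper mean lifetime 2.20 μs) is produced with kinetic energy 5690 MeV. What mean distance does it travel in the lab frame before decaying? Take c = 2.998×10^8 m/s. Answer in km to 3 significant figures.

γ = 1 + K/(m₀c²) = 1 + 5690/105.7 = 54.832
β = √(1 − 1/γ²) = 0.99983
Dilated lifetime: γτ₀ = 54.832 × 2.20 μs = 120.63 μs
d = βc·γτ₀ = 0.99983 × (2.998×10^8 m/s) × 0.00012063 s = 36.2 km

d ≈ 36.2 km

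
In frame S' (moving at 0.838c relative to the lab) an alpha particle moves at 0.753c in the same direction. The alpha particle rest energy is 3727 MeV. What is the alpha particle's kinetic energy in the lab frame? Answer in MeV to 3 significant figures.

u_lab = (0.753 + 0.838)/(1 + 0.753×0.838) = 0.975467
γ = 1/√(1 − 0.975467²) = 4.5424
K = (γ − 1)m₀c² = (4.5424 − 1) × 3727 = 3.5424 × 3727 = 13200 MeV

K ≈ 13200 MeV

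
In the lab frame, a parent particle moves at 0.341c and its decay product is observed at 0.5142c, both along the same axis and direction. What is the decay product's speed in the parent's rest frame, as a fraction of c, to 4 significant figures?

u' ≈ 0.2100c

Inverse velocity addition: u' = (u − v)/(1 − uv/c²)
= (0.5142 − 0.341)/(1 − 0.5142×0.341) = 0.1732/0.824658 = 0.2100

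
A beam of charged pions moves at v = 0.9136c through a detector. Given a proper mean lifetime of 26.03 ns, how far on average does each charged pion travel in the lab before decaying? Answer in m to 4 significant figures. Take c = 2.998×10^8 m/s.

γ = 1/√(1 − 0.9136²) = 2.45933
Dilated lifetime: Δt = γτ₀ = 2.45933 × 26.03 ns = 64.0165 ns
d = vΔt = 0.9136c × 64.0165 ns = 2.73897×10^8 m/s × 6.40165×10^-8 s = 17.53 m

d ≈ 17.53 m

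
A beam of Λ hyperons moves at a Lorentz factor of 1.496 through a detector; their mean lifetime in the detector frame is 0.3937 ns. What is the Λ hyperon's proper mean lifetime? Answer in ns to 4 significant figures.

τ₀ ≈ 0.2632 ns

γ = 1.496 (given)
Proper time: τ₀ = Δt/γ = 0.3937/1.496 = 0.2632 ns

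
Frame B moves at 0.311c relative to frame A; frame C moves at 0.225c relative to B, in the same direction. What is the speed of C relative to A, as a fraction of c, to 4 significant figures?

u ≈ 0.5009c

Compose boost 2: (0.225 + 0.311)/(1 + 0.225×0.311) = 0.5360/1.06997 = 0.5009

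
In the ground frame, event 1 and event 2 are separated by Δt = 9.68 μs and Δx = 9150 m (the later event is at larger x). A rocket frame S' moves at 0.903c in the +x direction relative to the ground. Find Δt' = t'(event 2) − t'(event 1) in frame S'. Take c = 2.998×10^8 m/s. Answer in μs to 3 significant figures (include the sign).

Δt' ≈ -41.6 μs

γ = 1/√(1 − 0.903²) = 2.3275
Δt' = γ(Δt − vΔx/c²) = 2.3275 × (9.68 μs − 0.903×9150 m / (2.998×10^8 m/s))
= 2.3275 × (-17.880 μs) = -41.6 μs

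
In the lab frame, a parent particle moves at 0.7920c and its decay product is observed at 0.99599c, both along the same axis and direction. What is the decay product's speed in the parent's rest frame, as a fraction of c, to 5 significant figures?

Inverse velocity addition: u' = (u − v)/(1 − uv/c²)
= (0.99599 − 0.7920)/(1 − 0.99599×0.7920) = 0.20399/0.2111759 = 0.96597

u' ≈ 0.96597c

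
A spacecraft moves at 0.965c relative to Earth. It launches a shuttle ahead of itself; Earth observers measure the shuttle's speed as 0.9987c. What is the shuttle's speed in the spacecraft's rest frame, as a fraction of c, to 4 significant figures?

Inverse velocity addition: u' = (u − v)/(1 − uv/c²)
= (0.9987 − 0.965)/(1 − 0.9987×0.965) = 0.03370/0.0362545 = 0.9295

u' ≈ 0.9295c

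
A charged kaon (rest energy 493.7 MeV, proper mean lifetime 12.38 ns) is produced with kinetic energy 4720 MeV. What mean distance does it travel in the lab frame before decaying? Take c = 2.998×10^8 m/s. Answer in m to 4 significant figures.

d ≈ 39.02 m

γ = 1 + K/(m₀c²) = 1 + 4720/493.7 = 10.5605
β = √(1 − 1/γ²) = 0.995507
Dilated lifetime: γτ₀ = 10.5605 × 12.38 ns = 130.739 ns
d = βc·γτ₀ = 0.995507 × (2.998×10^8 m/s) × 1.30739×10^-7 s = 39.02 m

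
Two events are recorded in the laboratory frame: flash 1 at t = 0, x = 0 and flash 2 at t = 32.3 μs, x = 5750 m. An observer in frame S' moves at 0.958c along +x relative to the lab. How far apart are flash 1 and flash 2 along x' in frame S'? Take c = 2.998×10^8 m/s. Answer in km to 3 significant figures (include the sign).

γ = 1/√(1 − 0.958²) = 3.4871
Δx' = γ(Δx − vΔt) = 3.4871 × (5750 m − 0.958×(2.998×10^8 m/s)×32.3×10^-6 s)
= 3.4871 × (-3526.8 m) = -12.3 km

Δx' ≈ -12.3 km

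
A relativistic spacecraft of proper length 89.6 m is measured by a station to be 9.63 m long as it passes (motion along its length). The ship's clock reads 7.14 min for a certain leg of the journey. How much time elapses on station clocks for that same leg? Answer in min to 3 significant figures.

Length contraction ⇒ γ = L₀/L = 89.6/9.63 = 9.3043
Time dilation: Δt = γτ₀ = 9.3043 × 7.14 min = 66.4 min

Δt ≈ 66.4 min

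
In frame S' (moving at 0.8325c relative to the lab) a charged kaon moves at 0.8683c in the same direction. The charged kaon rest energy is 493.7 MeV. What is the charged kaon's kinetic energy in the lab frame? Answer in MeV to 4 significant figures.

u_lab = (0.8683 + 0.8325)/(1 + 0.8683×0.8325) = 0.9871959
γ = 1/√(1 − 0.9871959²) = 6.26909
K = (γ − 1)m₀c² = (6.26909 − 1) × 493.7 = 5.26909 × 493.7 = 2601 MeV

K ≈ 2601 MeV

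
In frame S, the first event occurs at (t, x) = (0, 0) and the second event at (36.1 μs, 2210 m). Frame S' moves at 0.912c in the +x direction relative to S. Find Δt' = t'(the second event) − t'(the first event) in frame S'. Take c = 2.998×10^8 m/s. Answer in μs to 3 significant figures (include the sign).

γ = 1/√(1 − 0.912²) = 2.4379
Δt' = γ(Δt − vΔx/c²) = 2.4379 × (36.1 μs − 0.912×2210 m / (2.998×10^8 m/s))
= 2.4379 × (29.377 μs) = 71.6 μs

Δt' ≈ 71.6 μs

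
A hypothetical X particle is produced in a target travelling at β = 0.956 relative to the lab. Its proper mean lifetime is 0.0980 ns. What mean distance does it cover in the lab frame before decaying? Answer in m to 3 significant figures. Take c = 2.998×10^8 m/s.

γ = 1/√(1 − 0.956²) = 3.4087
Dilated lifetime: Δt = γτ₀ = 3.4087 × 0.0980 ns = 0.33405 ns
d = vΔt = 0.956c × 0.33405 ns = 2.8661×10^8 m/s × 3.3405×10^-10 s = 0.0957 m

d ≈ 0.0957 m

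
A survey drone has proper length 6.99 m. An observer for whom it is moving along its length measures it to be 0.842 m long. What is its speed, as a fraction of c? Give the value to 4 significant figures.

γ = L₀/L = 6.99/0.842 = 8.30166
β = √(1 − 1/γ²) = 0.9927

β ≈ 0.9927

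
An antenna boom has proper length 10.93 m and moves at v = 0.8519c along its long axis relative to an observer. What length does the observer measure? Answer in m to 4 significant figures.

γ = 1/√(1 − 0.8519²) = 1.90947
Length contraction: L = L₀/γ = 10.93/1.90947 = 5.724 m

L ≈ 5.724 m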